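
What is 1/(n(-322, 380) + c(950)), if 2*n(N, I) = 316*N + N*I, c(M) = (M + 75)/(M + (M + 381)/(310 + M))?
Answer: -1198331/134278887036 ≈ -8.9242e-6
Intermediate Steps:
c(M) = (75 + M)/(M + (381 + M)/(310 + M))
n(N, I) = 158*N + I*N/2 (n(N, I) = (316*N + N*I)/2 = (316*N + I*N)/2 = 158*N + I*N/2)
1/(n(-322, 380) + c(950)) = 1/((½)*(-322)*(316 + 380) + (23250 + 950² + 385*950)/(381 + 950² + 311*950)) = 1/((½)*(-322)*696 + (23250 + 902500 + 365750)/(381 + 902500 + 295450)) = 1/(-112056 + 1291500/1198331) = 1/(-134278887036/1198331) = -1198331/134278887036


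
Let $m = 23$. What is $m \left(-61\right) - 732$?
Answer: $-2135$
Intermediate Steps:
$m \left(-61\right) - 732 = 23 \left(-61\right) - 732 = -1403 - 732 = -2135$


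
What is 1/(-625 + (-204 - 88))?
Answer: -1/917 ≈ -0.0010905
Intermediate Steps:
1/(-625 + (-204 - 88)) = 1/(-625 - 292) = 1/(-917) = -1/917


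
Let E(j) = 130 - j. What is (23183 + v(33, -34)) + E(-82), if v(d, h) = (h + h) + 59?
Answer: 23386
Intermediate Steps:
v(d, h) = 59 + 2*h (v(d, h) = 2*h + 59 = 59 + 2*h)
(23183 + v(33, -34)) + E(-82) = (23183 + (59 + 2*(-34))) + (130 - 1*(-82)) = (23183 + (59 - 68)) + (130 + 82) = (23183 - 9) + 212 = 23174 + 212 = 23386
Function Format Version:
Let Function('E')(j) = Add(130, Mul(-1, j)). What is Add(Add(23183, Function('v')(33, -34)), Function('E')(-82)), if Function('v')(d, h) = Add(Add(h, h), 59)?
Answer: 23386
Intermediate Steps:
Function('v')(d, h) = Add(59, Mul(2, h)) (Function('v')(d, h) = Add(Mul(2, h), 59) = Add(59, Mul(2, h)))
Add(Add(23183, Function('v')(33, -34)), Function('E')(-82)) = Add(Add(23183, Add(59, Mul(2, -34))), Add(130, Mul(-1, -82))) = Add(Add(23183, Add(59, -68)), Add(130, 82)) = Add(Add(23183, -9), 212) = Add(23174, 212) = 23386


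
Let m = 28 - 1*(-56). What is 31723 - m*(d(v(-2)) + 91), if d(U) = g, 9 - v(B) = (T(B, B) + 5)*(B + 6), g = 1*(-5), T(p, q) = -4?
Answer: 24499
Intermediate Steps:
m = 84 (m = 28 + 56 = 84)
g = -5
v(B) = 3 - B (v(B) = 9 - (-4 + 5)*(B + 6) = 9 - (6 + B) = 9 + (-6 - B) = 3 - B)
d(U) = -5
31723 - m*(d(v(-2)) + 91) = 31723 - 84*(-5 + 91) = 31723 - 84*86 = 31723 - 1*7224 = 31723 - 7224 = 24499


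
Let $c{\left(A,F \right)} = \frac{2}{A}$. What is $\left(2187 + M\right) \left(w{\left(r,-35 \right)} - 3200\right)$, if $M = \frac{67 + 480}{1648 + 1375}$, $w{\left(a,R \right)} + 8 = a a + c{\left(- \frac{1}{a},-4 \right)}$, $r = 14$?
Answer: $- \frac{20100017920}{3023} \approx -6.649 \cdot 10^{6}$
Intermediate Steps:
$w{\left(a,R \right)} = -8 + a^{2} - 2 a$ ($w{\left(a,R \right)} = -8 + \left(a a + \frac{2}{\left(-1\right) \frac{1}{a}}\right) = -8 + \left(a^{2} + 2 \left(- a\right)\right) = -8 + \left(a^{2} - 2 a\right) = -8 + a^{2} - 2 a$)
$M = \frac{547}{3023} \approx 0.18095$
$\left(2187 + M\right) \left(w{\left(r,-35 \right)} - 3200\right) = \left(2187 + \frac{547}{3023}\right) \left(\left(-8 + 14^{2} - 28\right) - 3200\right) = \frac{6611848 \left(\left(-8 + 196 - 28\right) - 3200\right)}{3023} = \frac{6611848 \left(160 - 3200\right)}{3023} = \frac{6611848}{3023} \left(-3040\right) = - \frac{20100017920}{3023}$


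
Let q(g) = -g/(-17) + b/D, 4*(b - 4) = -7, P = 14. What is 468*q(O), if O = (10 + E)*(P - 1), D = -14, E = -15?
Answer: -443781/238 ≈ -1864.6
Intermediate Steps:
O = -65 (O = (10 - 15)*(14 - 1) = -5*13 = -65)
b = 9/4 (b = 4 + (1/4)*(-7) = 4 - 7/4 = 9/4 ≈ 2.2500)
q(g) = -9/56 + g/17 (q(g) = -g/(-17) + (9/4)/(-14) = -g*(-1/17) + (9/4)*(-1/14) = g/17 - 9/56 = -9/56 + g/17)
468*q(O) = 468*(-9/56 + (1/17)*(-65)) = 468*(-9/56 - 65/17) = 468*(-3793/952) = -443781/238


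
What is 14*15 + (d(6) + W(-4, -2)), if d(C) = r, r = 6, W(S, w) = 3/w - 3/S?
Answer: 861/4 ≈ 215.25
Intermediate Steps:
W(S, w) = -3/S + 3/w
d(C) = 6
14*15 + (d(6) + W(-4, -2)) = 14*15 + (6 + (-3/(-4) + 3/(-2))) = 210 + (6 + (-3*(-¼) + 3*(-½))) = 210 + (6 + (¾ - 3/2)) = 210 + (6 - ¾) = 210 + 21/4 = 861/4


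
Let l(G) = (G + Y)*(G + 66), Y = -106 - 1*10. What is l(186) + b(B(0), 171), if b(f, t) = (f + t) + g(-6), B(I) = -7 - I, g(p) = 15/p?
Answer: 35603/2 ≈ 17802.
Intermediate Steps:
Y = -116 (Y = -106 - 10 = -116)
l(G) = (-116 + G)*(66 + G) (l(G) = (G - 116)*(G + 66) = (-116 + G)*(66 + G))
b(f, t) = -5/2 + f + t (b(f, t) = (f + t) + 15/(-6) = (f + t) + 15*(-⅙) = (f + t) - 5/2 = -5/2 + f + t)
l(186) + b(B(0), 171) = (-7656 + 186² - 50*186) + (-5/2 + (-7 - 1*0) + 171) = (-7656 + 34596 - 9300) + (-5/2 + (-7 + 0) + 171) = 17640 + (-5/2 - 7 + 171) = 17640 + 323/2 = 35603/2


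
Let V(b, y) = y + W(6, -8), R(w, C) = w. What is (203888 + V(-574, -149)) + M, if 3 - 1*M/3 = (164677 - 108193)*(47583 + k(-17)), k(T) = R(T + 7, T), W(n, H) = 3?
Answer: -8061136245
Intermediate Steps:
k(T) = 7 + T (k(T) = T + 7 = 7 + T)
V(b, y) = 3 + y (V(b, y) = y + 3 = 3 + y)
M = -8061339987 (M = 9 - 3*(164677 - 108193)*(47583 + (7 - 17)) = 9 - 169452*(47583 - 10) = 9 - 169452*47573 = 9 - 3*2687113332 = 9 - 8061339996 = -8061339987)
(203888 + V(-574, -149)) + M = (203888 + (3 - 149)) - 8061339987 = (203888 - 146) - 8061339987 = 203742 - 8061339987 = -8061136245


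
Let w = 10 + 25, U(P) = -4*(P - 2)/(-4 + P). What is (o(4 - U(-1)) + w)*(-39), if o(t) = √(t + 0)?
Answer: -1365 - 156*√10/5 ≈ -1463.7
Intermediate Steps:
U(P) = -4*(-2 + P)/(-4 + P)
w = 35
o(t) = √t
(o(4 - U(-1)) + w)*(-39) = (√(4 - 4*(2 - 1*(-1))/(-4 - 1)) + 35)*(-39) = (√(4 - 4*(2 + 1)/(-5)) + 35)*(-39) = (√(4 - 4*(-1)*3/5) + 35)*(-39) = (√(4 - 1*(-12/5)) + 35)*(-39) = (√(4 + 12/5) + 35)*(-39) = (√(32/5) + 35)*(-39) = (4*√10/5 + 35)*(-39) = (35 + 4*√10/5)*(-39) = -1365 - 156*√10/5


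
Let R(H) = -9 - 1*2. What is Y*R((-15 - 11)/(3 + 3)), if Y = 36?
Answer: -396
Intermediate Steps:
R(H) = -11 (R(H) = -9 - 2 = -11)
Y*R((-15 - 11)/(3 + 3)) = 36*(-11) = -396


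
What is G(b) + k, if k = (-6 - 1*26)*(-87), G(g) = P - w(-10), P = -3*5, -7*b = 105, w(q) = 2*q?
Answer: 2789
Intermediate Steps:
b = -15 (b = -⅐*105 = -15)
P = -15
G(g) = 5 (G(g) = -15 - 2*(-10) = -15 - 1*(-20) = -15 + 20 = 5)
k = 2784 (k = (-6 - 26)*(-87) = -32*(-87) = 2784)
G(b) + k = 5 + 2784 = 2789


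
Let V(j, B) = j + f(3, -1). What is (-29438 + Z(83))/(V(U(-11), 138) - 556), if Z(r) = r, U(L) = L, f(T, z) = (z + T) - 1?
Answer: 29355/566 ≈ 51.864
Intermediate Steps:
f(T, z) = -1 + T + z (f(T, z) = (T + z) - 1 = -1 + T + z)
V(j, B) = 1 + j (V(j, B) = j + (-1 + 3 - 1) = j + 1 = 1 + j)
(-29438 + Z(83))/(V(U(-11), 138) - 556) = (-29438 + 83)/((1 - 11) - 556) = -29355/(-10 - 556) = -29355/(-566) = -29355*(-1/566) = 29355/566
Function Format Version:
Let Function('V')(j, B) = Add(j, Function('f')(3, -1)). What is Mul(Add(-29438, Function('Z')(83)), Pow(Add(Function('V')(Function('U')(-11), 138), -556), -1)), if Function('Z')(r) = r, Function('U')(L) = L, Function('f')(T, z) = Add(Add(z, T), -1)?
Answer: Rational(29355, 566) ≈ 51.864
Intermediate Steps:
Function('f')(T, z) = Add(-1, T, z) (Function('f')(T, z) = Add(Add(T, z), -1) = Add(-1, T, z))
Function('V')(j, B) = Add(1, j) (Function('V')(j, B) = Add(j, Add(-1, 3, -1)) = Add(j, 1) = Add(1, j))
Mul(Add(-29438, Function('Z')(83)), Pow(Add(Function('V')(Function('U')(-11), 138), -556), -1)) = Mul(Add(-29438, 83), Pow(Add(Add(1, -11), -556), -1)) = Mul(-29355, Pow(Add(-10, -556), -1)) = Mul(-29355, Pow(-566, -1)) = Mul(-29355, Rational(-1, 566)) = Rational(29355, 566)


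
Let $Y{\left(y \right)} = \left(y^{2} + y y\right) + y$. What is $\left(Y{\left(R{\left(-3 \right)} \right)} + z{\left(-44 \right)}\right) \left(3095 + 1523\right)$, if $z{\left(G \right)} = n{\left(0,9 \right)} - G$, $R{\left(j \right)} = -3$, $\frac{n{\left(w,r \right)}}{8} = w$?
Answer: $272462$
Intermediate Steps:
$n{\left(w,r \right)} = 8 w$
$z{\left(G \right)} = - G$ ($z{\left(G \right)} = 8 \cdot 0 - G = 0 - G = - G$)
$Y{\left(y \right)} = y + 2 y^{2}$ ($Y{\left(y \right)} = \left(y^{2} + y^{2}\right) + y = 2 y^{2} + y = y + 2 y^{2}$)
$\left(Y{\left(R{\left(-3 \right)} \right)} + z{\left(-44 \right)}\right) \left(3095 + 1523\right) = \left(- 3 \left(1 + 2 \left(-3\right)\right) - -44\right) \left(3095 + 1523\right) = \left(- 3 \left(1 - 6\right) + 44\right) 4618 = \left(\left(-3\right) \left(-5\right) + 44\right) 4618 = \left(15 + 44\right) 4618 = 59 \cdot 4618 = 272462$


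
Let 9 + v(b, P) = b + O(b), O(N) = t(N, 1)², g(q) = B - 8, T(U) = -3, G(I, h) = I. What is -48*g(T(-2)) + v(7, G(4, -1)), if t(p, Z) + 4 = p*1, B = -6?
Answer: 679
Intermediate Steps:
t(p, Z) = -4 + p (t(p, Z) = -4 + p*1 = -4 + p)
g(q) = -14 (g(q) = -6 - 8 = -14)
O(N) = (-4 + N)²
v(b, P) = -9 + b + (-4 + b)² (v(b, P) = -9 + (b + (-4 + b)²) = -9 + b + (-4 + b)²)
-48*g(T(-2)) + v(7, G(4, -1)) = -48*(-14) + (-9 + 7 + (-4 + 7)²) = 672 + (-9 + 7 + 3²) = 672 + (-9 + 7 + 9) = 672 + 7 = 679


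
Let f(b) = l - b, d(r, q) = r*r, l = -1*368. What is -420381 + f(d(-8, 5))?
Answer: -420813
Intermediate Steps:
l = -368
d(r, q) = r²
f(b) = -368 - b
-420381 + f(d(-8, 5)) = -420381 + (-368 - 1*(-8)²) = -420381 + (-368 - 1*64) = -420381 + (-368 - 64) = -420381 - 432 = -420813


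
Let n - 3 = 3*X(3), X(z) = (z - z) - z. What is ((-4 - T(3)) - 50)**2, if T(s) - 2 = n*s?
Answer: 1444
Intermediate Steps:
X(z) = -z (X(z) = 0 - z = -z)
n = -6 (n = 3 + 3*(-1*3) = 3 + 3*(-3) = 3 - 9 = -6)
T(s) = 2 - 6*s
((-4 - T(3)) - 50)**2 = ((-4 - (2 - 6*3)) - 50)**2 = ((-4 - (2 - 18)) - 50)**2 = ((-4 - 1*(-16)) - 50)**2 = ((-4 + 16) - 50)**2 = (12 - 50)**2 = (-38)**2 = 1444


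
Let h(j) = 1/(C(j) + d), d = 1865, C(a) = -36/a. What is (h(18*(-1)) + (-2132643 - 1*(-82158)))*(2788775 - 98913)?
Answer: -10297478979601828/1867 ≈ -5.5155e+12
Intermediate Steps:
h(j) = 1/(1865 - 36/j) (h(j) = 1/(-36/j + 1865) = 1/(1865 - 36/j))
(h(18*(-1)) + (-2132643 - 1*(-82158)))*(2788775 - 98913) = ((18*(-1))/(-36 + 1865*(18*(-1))) + (-2132643 - 1*(-82158)))*(2788775 - 98913) = (-18/(-36 + 1865*(-18)) + (-2132643 + 82158))*2689862 = (-18/(-36 - 33570) - 2050485)*2689862 = (-18/(-33606) - 2050485)*2689862 = (-18*(-1/33606) - 2050485)*2689862 = (1/1867 - 2050485)*2689862 = -3828255494/1867*2689862 = -10297478979601828/1867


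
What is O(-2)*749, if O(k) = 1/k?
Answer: -749/2 ≈ -374.50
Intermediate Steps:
O(-2)*749 = 749/(-2) = -½*749 = -749/2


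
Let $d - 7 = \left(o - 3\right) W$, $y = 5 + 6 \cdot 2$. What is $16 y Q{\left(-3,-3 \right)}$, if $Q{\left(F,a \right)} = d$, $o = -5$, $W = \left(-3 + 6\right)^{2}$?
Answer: $-17680$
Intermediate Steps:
$y = 17$ ($y = 5 + 12 = 17$)
$W = 9$ ($W = 3^{2} = 9$)
$d = -65$ ($d = 7 + \left(-5 - 3\right) 9 = 7 - 72 = -65$)
$Q{\left(F,a \right)} = -65$
$16 y Q{\left(-3,-3 \right)} = 16 \cdot 17 \left(-65\right) = 272 \left(-65\right) = -17680$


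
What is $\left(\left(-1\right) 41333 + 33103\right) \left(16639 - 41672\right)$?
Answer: $206021590$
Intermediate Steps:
$\left(\left(-1\right) 41333 + 33103\right) \left(16639 - 41672\right) = \left(-41333 + 33103\right) \left(-25033\right) = \left(-8230\right) \left(-25033\right) = 206021590$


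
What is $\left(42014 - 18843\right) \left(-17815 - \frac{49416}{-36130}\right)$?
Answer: $- \frac{7456503499657}{18065} \approx -4.1276 \cdot 10^{8}$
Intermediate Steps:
$\left(42014 - 18843\right) \left(-17815 - \frac{49416}{-36130}\right) = 23171 \left(-17815 - - \frac{24708}{18065}\right) = 23171 \left(-17815 + \frac{24708}{18065}\right) = 23171 \left(- \frac{321803267}{18065}\right) = - \frac{7456503499657}{18065}$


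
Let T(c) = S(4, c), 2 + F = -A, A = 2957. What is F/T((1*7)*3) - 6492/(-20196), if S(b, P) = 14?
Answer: -4972423/23562 ≈ -211.04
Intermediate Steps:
F = -2959 (F = -2 - 1*2957 = -2 - 2957 = -2959)
T(c) = 14
F/T((1*7)*3) - 6492/(-20196) = -2959/14 - 6492/(-20196) = -2959*1/14 - 6492*(-1/20196) = -2959/14 + 541/1683 = -4972423/23562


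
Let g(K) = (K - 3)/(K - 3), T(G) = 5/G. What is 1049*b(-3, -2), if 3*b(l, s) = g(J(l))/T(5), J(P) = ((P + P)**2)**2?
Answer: 1049/3 ≈ 349.67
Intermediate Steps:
J(P) = 16*P**4 (J(P) = ((2*P)**2)**2 = (4*P**2)**2 = 16*P**4)
g(K) = 1 (g(K) = (-3 + K)/(-3 + K) = 1)
b(l, s) = 1/3 (b(l, s) = (1/(5/5))/3 = (1/(5*(1/5)))/3 = (1/1)/3 = (1*1)/3 = (1/3)*1 = 1/3)
1049*b(-3, -2) = 1049*(1/3) = 1049/3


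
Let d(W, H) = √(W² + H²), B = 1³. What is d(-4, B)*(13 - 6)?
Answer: 7*√17 ≈ 28.862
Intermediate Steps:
B = 1
d(W, H) = √(H² + W²)
d(-4, B)*(13 - 6) = √(1² + (-4)²)*(13 - 6) = √(1 + 16)*7 = √17*7 = 7*√17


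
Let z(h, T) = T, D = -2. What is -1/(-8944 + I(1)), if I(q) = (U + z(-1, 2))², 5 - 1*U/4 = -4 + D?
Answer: 1/6828 ≈ 0.00014646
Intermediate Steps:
U = 44 (U = 20 - 4*(-4 - 2) = 20 - 4*(-6) = 20 + 24 = 44)
I(q) = 2116 (I(q) = (44 + 2)² = 46² = 2116)
-1/(-8944 + I(1)) = -1/(-8944 + 2116) = -1/(-6828) = -1*(-1/6828) = 1/6828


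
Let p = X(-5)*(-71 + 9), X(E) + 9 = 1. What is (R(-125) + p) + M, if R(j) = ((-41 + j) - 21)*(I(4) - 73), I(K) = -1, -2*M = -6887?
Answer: 35555/2 ≈ 17778.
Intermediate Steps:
M = 6887/2 (M = -½*(-6887) = 6887/2 ≈ 3443.5)
R(j) = 4588 - 74*j (R(j) = ((-41 + j) - 21)*(-1 - 73) = (-62 + j)*(-74) = 4588 - 74*j)
X(E) = -8 (X(E) = -9 + 1 = -8)
p = 496 (p = -8*(-71 + 9) = -8*(-62) = 496)
(R(-125) + p) + M = ((4588 - 74*(-125)) + 496) + 6887/2 = ((4588 + 9250) + 496) + 6887/2 = (13838 + 496) + 6887/2 = 14334 + 6887/2 = 35555/2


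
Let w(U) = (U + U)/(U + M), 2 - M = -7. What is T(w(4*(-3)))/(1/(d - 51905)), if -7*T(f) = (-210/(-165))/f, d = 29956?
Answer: 21949/44 ≈ 498.84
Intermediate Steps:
M = 9 (M = 2 - 1*(-7) = 2 + 7 = 9)
w(U) = 2*U/(9 + U) (w(U) = (U + U)/(U + 9) = (2*U)/(9 + U) = 2*U/(9 + U))
T(f) = -2/(11*f) (T(f) = -(-210/(-165))/(7*f) = -(-210*(-1/165))/(7*f) = -2/(11*f))
T(w(4*(-3)))/(1/(d - 51905)) = (-2/(11*(2*(4*(-3))/(9 + 4*(-3)))))/(1/(29956 - 51905)) = (-2/(11*(2*(-12)/(9 - 12))))/(1/(-21949)) = (-2/(11*(2*(-12)/(-3))))/(-1/21949) = -2/(11*(2*(-12)*(-⅓)))*(-21949) = -2/11/8*(-21949) = -2/11*⅛*(-21949) = -1/44*(-21949) = 21949/44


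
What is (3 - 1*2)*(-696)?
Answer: -696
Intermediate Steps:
(3 - 1*2)*(-696) = (3 - 2)*(-696) = 1*(-696) = -696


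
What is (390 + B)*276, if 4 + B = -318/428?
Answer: 11377410/107 ≈ 1.0633e+5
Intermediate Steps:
B = -1015/214 (B = -4 - 318/428 = -4 - 318*1/428 = -4 - 159/214 = -1015/214 ≈ -4.7430)
(390 + B)*276 = (390 - 1015/214)*276 = (82445/214)*276 = 11377410/107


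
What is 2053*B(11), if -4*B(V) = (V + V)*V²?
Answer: -2732543/2 ≈ -1.3663e+6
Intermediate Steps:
B(V) = -V³/2 (B(V) = -(V + V)*V²/4 = -2*V*V²/4 = -V³/2)
2053*B(11) = 2053*(-½*11³) = 2053*(-½*1331) = 2053*(-1331/2) = -2732543/2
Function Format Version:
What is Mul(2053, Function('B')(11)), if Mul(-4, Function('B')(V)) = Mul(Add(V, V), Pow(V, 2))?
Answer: Rational(-2732543, 2) ≈ -1.3663e+6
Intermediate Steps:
Function('B')(V) = Mul(Rational(-1, 2), Pow(V, 3)) (Function('B')(V) = Mul(Rational(-1, 4), Mul(Add(V, V), Pow(V, 2))) = Mul(Rational(-1, 4), Mul(Mul(2, V), Pow(V, 2))) = Mul(Rational(-1, 4), Mul(2, Pow(V, 3))) = Mul(Rational(-1, 2), Pow(V, 3)))
Mul(2053, Function('B')(11)) = Mul(2053, Mul(Rational(-1, 2), Pow(11, 3))) = Mul(2053, Mul(Rational(-1, 2), 1331)) = Mul(2053, Rational(-1331, 2)) = Rational(-2732543, 2)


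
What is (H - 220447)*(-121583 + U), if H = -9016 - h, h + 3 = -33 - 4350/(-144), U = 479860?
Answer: -1973021765521/24 ≈ -8.2209e+10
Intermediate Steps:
h = -139/24 (h = -3 + (-33 - 4350/(-144)) = -3 + (-33 - 4350*(-1)/144) = -3 + (-33 - 29*(-25/24)) = -3 + (-33 + 725/24) = -3 - 67/24 = -139/24 ≈ -5.7917)
H = -216245/24 (H = -9016 - 1*(-139/24) = -9016 + 139/24 = -216245/24 ≈ -9010.2)
(H - 220447)*(-121583 + U) = (-216245/24 - 220447)*(-121583 + 479860) = -5506973/24*358277 = -1973021765521/24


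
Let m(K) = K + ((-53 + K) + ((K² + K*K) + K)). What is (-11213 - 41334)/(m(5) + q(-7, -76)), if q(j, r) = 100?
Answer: -52547/112 ≈ -469.17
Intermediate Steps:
m(K) = -53 + 2*K² + 3*K (m(K) = K + ((-53 + K) + ((K² + K²) + K)) = K + ((-53 + K) + (2*K² + K)) = K + ((-53 + K) + (K + 2*K²)) = K + (-53 + 2*K + 2*K²) = -53 + 2*K² + 3*K)
(-11213 - 41334)/(m(5) + q(-7, -76)) = (-11213 - 41334)/((-53 + 2*5² + 3*5) + 100) = -52547/((-53 + 2*25 + 15) + 100) = -52547/((-53 + 50 + 15) + 100) = -52547/(12 + 100) = -52547/112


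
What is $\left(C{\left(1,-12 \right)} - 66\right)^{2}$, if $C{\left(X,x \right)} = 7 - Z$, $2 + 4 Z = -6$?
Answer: $3249$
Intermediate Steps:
$Z = -2$ ($Z = - \frac{1}{2} + \frac{1}{4} \left(-6\right) = - \frac{1}{2} - \frac{3}{2} = -2$)
$C{\left(X,x \right)} = 9$ ($C{\left(X,x \right)} = 7 - -2 = 7 + 2 = 9$)
$\left(C{\left(1,-12 \right)} - 66\right)^{2} = \left(9 - 66\right)^{2} = \left(-57\right)^{2} = 3249$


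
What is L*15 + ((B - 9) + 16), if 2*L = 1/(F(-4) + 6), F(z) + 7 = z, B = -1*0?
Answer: 11/2 ≈ 5.5000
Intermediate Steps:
B = 0
F(z) = -7 + z
L = -⅒ (L = 1/(2*((-7 - 4) + 6)) = 1/(2*(-11 + 6)) = (½)/(-5) = (½)*(-⅕) = -⅒ ≈ -0.10000)
L*15 + ((B - 9) + 16) = -⅒*15 + ((0 - 9) + 16) = -3/2 + (-9 + 16) = -3/2 + 7 = 11/2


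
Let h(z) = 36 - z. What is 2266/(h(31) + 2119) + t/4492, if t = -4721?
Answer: 37867/2385252 ≈ 0.015875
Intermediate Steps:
2266/(h(31) + 2119) + t/4492 = 2266/((36 - 1*31) + 2119) - 4721/4492 = 2266/((36 - 31) + 2119) - 4721*1/4492 = 2266/(5 + 2119) - 4721/4492 = 2266/2124 - 4721/4492 = 2266*(1/2124) - 4721/4492 = 1133/1062 - 4721/4492 = 37867/2385252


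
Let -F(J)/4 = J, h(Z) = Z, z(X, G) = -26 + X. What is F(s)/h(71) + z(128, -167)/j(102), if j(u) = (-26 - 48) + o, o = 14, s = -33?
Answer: 113/710 ≈ 0.15915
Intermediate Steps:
j(u) = -60 (j(u) = (-26 - 48) + 14 = -74 + 14 = -60)
F(J) = -4*J
F(s)/h(71) + z(128, -167)/j(102) = -4*(-33)/71 + (-26 + 128)/(-60) = 132*(1/71) + 102*(-1/60) = 132/71 - 17/10 = 113/710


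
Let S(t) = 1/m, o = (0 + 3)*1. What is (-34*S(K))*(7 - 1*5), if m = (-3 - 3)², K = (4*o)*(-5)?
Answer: -17/9 ≈ -1.8889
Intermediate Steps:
o = 3 (o = 3*1 = 3)
K = -60 (K = (4*3)*(-5) = 12*(-5) = -60)
m = 36 (m = (-6)² = 36)
S(t) = 1/36
(-34*S(K))*(7 - 1*5) = (-34*1/36)*(7 - 1*5) = -17*(7 - 5)/18 = -17/18*2 = -17/9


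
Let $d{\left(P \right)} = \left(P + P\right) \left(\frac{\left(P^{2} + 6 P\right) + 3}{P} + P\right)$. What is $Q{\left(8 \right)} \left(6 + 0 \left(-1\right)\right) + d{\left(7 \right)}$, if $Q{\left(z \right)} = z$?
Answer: $334$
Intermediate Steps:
$d{\left(P \right)} = 2 P \left(P + \frac{3 + P^{2} + 6 P}{P}\right)$ ($d{\left(P \right)} = 2 P \left(\frac{3 + P^{2} + 6 P}{P} + P\right) = 2 P \left(P + \frac{3 + P^{2} + 6 P}{P}\right)$)
$Q{\left(8 \right)} \left(6 + 0 \left(-1\right)\right) + d{\left(7 \right)} = 8 \left(6 + 0 \left(-1\right)\right) + \left(6 + 4 \cdot 7^{2} + 12 \cdot 7\right) = 8 \left(6 + 0\right) + \left(6 + 4 \cdot 49 + 84\right) = 8 \cdot 6 + \left(6 + 196 + 84\right) = 48 + 286 = 334$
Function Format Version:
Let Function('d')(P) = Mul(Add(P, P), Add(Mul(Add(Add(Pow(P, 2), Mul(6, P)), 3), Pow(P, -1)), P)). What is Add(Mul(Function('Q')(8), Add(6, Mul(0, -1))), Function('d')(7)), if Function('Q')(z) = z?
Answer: 334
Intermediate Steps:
Function('d')(P) = Mul(2, P, Add(P, Mul(Pow(P, -1), Add(3, Pow(P, 2), Mul(6, P))))) (Function('d')(P) = Mul(Mul(2, P), Add(Mul(Add(3, Pow(P, 2), Mul(6, P)), Pow(P, -1)), P)) = Mul(Mul(2, P), Add(Mul(Pow(P, -1), Add(3, Pow(P, 2), Mul(6, P))), P)) = Mul(Mul(2, P), Add(P, Mul(Pow(P, -1), Add(3, Pow(P, 2), Mul(6, P))))) = Mul(2, P, Add(P, Mul(Pow(P, -1), Add(3, Pow(P, 2), Mul(6, P))))))
Add(Mul(Function('Q')(8), Add(6, Mul(0, -1))), Function('d')(7)) = Add(Mul(8, Add(6, Mul(0, -1))), Add(6, Mul(4, Pow(7, 2)), Mul(12, 7))) = Add(Mul(8, Add(6, 0)), Add(6, Mul(4, 49), 84)) = Add(Mul(8, 6), Add(6, 196, 84)) = Add(48, 286) = 334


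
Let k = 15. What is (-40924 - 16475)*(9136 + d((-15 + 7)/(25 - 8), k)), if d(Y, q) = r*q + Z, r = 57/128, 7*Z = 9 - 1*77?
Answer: -469703880663/896 ≈ -5.2422e+8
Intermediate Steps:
Z = -68/7 (Z = (9 - 1*77)/7 = (9 - 77)/7 = (⅐)*(-68) = -68/7 ≈ -9.7143)
r = 57/128 (r = 57*(1/128) = 57/128 ≈ 0.44531)
d(Y, q) = -68/7 + 57*q/128 (d(Y, q) = 57*q/128 - 68/7 = -68/7 + 57*q/128)
(-40924 - 16475)*(9136 + d((-15 + 7)/(25 - 8), k)) = (-40924 - 16475)*(9136 + (-68/7 + (57/128)*15)) = -57399*(9136 + (-68/7 + 855/128)) = -57399*(9136 - 2719/896) = -57399*8183137/896 = -469703880663/896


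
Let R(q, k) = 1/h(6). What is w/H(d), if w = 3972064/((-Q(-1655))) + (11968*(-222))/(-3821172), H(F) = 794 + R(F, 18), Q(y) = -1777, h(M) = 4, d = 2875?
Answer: 5060887014400/1797711444999 ≈ 2.8152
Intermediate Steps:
R(q, k) = ¼ (R(q, k) = 1/4 = ¼)
H(F) = 3177/4 (H(F) = 794 + ¼ = 3177/4)
w = 1265221753600/565851887 (w = 3972064/((-1*(-1777))) + (11968*(-222))/(-3821172) = 3972064/1777 - 2656896*(-1/3821172) = 3972064*(1/1777) + 221408/318431 = 3972064/1777 + 221408/318431 = 1265221753600/565851887 ≈ 2236.0)
w/H(d) = 1265221753600/(565851887*(3177/4)) = (1265221753600/565851887)*(4/3177) = 5060887014400/1797711444999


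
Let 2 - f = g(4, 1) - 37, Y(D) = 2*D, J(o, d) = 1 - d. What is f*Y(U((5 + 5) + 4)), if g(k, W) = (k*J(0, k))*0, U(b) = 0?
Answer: 0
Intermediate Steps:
g(k, W) = 0 (g(k, W) = (k*(1 - k))*0 = 0)
f = 39 (f = 2 - (0 - 37) = 2 - 1*(-37) = 2 + 37 = 39)
f*Y(U((5 + 5) + 4)) = 39*(2*0) = 39*0 = 0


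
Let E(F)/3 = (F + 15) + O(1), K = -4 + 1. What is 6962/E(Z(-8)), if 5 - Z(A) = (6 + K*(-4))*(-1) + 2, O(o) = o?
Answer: 6962/111 ≈ 62.721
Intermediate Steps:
K = -3
Z(A) = 21 (Z(A) = 5 - ((6 - 3*(-4))*(-1) + 2) = 5 - ((6 + 12)*(-1) + 2) = 5 - (18*(-1) + 2) = 5 - (-18 + 2) = 5 - 1*(-16) = 5 + 16 = 21)
E(F) = 48 + 3*F (E(F) = 3*((F + 15) + 1) = 3*((15 + F) + 1) = 3*(16 + F) = 48 + 3*F)
6962/E(Z(-8)) = 6962/(48 + 3*21) = 6962/(48 + 63) = 6962/111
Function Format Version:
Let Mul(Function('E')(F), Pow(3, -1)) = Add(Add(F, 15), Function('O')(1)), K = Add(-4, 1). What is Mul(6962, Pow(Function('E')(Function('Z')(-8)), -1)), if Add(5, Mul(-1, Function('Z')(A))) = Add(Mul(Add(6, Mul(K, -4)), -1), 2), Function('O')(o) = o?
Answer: Rational(6962, 111) ≈ 62.721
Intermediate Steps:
K = -3
Function('Z')(A) = 21 (Function('Z')(A) = Add(5, Mul(-1, Add(Mul(Add(6, Mul(-3, -4)), -1), 2))) = Add(5, Mul(-1, Add(Mul(Add(6, 12), -1), 2))) = Add(5, Mul(-1, Add(Mul(18, -1), 2))) = Add(5, Mul(-1, Add(-18, 2))) = Add(5, Mul(-1, -16)) = Add(5, 16) = 21)
Function('E')(F) = Add(48, Mul(3, F)) (Function('E')(F) = Mul(3, Add(Add(F, 15), 1)) = Mul(3, Add(Add(15, F), 1)) = Mul(3, Add(16, F)) = Add(48, Mul(3, F)))
Mul(6962, Pow(Function('E')(Function('Z')(-8)), -1)) = Mul(6962, Pow(Add(48, Mul(3, 21)), -1)) = Mul(6962, Pow(Add(48, 63), -1)) = Mul(6962, Pow(111, -1)) = Mul(6962, Rational(1, 111)) = Rational(6962, 111)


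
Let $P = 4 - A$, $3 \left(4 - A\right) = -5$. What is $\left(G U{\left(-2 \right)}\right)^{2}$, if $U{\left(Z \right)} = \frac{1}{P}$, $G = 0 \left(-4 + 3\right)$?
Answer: $0$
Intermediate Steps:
$A = \frac{17}{3}$ ($A = 4 - - \frac{5}{3} = 4 + \frac{5}{3} = \frac{17}{3} \approx 5.6667$)
$G = 0$ ($G = 0 \left(-1\right) = 0$)
$P = - \frac{5}{3}$ ($P = 4 - \frac{17}{3} = - \frac{5}{3} \approx -1.6667$)
$U{\left(Z \right)} = - \frac{3}{5}$ ($U{\left(Z \right)} = \frac{1}{- \frac{5}{3}} = - \frac{3}{5}$)
$\left(G U{\left(-2 \right)}\right)^{2} = \left(0 \left(- \frac{3}{5}\right)\right)^{2} = 0^{2} = 0$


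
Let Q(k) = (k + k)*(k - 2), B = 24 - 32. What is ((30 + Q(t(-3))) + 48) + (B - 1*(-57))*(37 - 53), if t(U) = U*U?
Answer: -580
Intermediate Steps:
B = -8
t(U) = U**2
Q(k) = 2*k*(-2 + k) (Q(k) = (2*k)*(-2 + k) = 2*k*(-2 + k))
((30 + Q(t(-3))) + 48) + (B - 1*(-57))*(37 - 53) = ((30 + 2*(-3)**2*(-2 + (-3)**2)) + 48) + (-8 - 1*(-57))*(37 - 53) = ((30 + 2*9*(-2 + 9)) + 48) + (-8 + 57)*(-16) = ((30 + 2*9*7) + 48) + 49*(-16) = ((30 + 126) + 48) - 784 = (156 + 48) - 784 = 204 - 784 = -580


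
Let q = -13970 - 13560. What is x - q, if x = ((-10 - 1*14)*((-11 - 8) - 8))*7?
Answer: 32066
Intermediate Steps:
x = 4536 (x = ((-10 - 14)*(-19 - 8))*7 = -24*(-27)*7 = 648*7 = 4536)
q = -27530
x - q = 4536 - 1*(-27530) = 4536 + 27530 = 32066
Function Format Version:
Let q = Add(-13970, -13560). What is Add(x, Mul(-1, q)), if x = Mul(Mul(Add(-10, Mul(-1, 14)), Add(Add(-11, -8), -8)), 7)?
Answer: 32066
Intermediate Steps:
x = 4536 (x = Mul(Mul(Add(-10, -14), Add(-19, -8)), 7) = Mul(Mul(-24, -27), 7) = Mul(648, 7) = 4536)
q = -27530
Add(x, Mul(-1, q)) = Add(4536, Mul(-1, -27530)) = Add(4536, 27530) = 32066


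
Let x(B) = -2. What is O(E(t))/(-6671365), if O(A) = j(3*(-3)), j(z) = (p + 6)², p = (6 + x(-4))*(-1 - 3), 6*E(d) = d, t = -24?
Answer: -20/1334273 ≈ -1.4989e-5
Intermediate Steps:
E(d) = d/6
p = -16 (p = (6 - 2)*(-1 - 3) = 4*(-4) = -16)
j(z) = 100 (j(z) = (-16 + 6)² = (-10)² = 100)
O(A) = 100
O(E(t))/(-6671365) = 100/(-6671365) = 100*(-1/6671365) = -20/1334273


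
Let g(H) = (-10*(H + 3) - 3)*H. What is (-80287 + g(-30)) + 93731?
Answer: 5434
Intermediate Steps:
g(H) = H*(-33 - 10*H) (g(H) = (-10*(3 + H) - 3)*H = ((-30 - 10*H) - 3)*H = (-33 - 10*H)*H = H*(-33 - 10*H))
(-80287 + g(-30)) + 93731 = (-80287 - 1*(-30)*(33 + 10*(-30))) + 93731 = (-80287 - 1*(-30)*(33 - 300)) + 93731 = (-80287 - 1*(-30)*(-267)) + 93731 = (-80287 - 8010) + 93731 = -88297 + 93731 = 5434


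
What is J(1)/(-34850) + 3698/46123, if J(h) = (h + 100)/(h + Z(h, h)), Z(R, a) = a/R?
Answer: 253092177/3214773100 ≈ 0.078728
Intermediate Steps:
J(h) = (100 + h)/(1 + h) (J(h) = (h + 100)/(h + h/h) = (100 + h)/(h + 1) = (100 + h)/(1 + h))
J(1)/(-34850) + 3698/46123 = ((100 + 1)/(1 + 1))/(-34850) + 3698/46123 = (101/2)*(-1/34850) + 3698*(1/46123) = ((½)*101)*(-1/34850) + 3698/46123 = (101/2)*(-1/34850) + 3698/46123 = -101/69700 + 3698/46123 = 253092177/3214773100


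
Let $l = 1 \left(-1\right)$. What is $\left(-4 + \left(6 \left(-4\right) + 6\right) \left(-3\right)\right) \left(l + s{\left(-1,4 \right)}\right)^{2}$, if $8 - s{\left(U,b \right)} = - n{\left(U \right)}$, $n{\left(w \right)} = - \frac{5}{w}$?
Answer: $7200$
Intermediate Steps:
$l = -1$
$s{\left(U,b \right)} = 8 - \frac{5}{U}$ ($s{\left(U,b \right)} = 8 - - \frac{-5}{U} = 8 - \frac{5}{U}$)
$\left(-4 + \left(6 \left(-4\right) + 6\right) \left(-3\right)\right) \left(l + s{\left(-1,4 \right)}\right)^{2} = \left(-4 + \left(6 \left(-4\right) + 6\right) \left(-3\right)\right) \left(-1 + \left(8 - \frac{5}{-1}\right)\right)^{2} = \left(-4 + \left(-24 + 6\right) \left(-3\right)\right) \left(-1 + \left(8 - -5\right)\right)^{2} = \left(-4 - -54\right) \left(-1 + \left(8 + 5\right)\right)^{2} = \left(-4 + 54\right) \left(-1 + 13\right)^{2} = 50 \cdot 12^{2} = 50 \cdot 144 = 7200$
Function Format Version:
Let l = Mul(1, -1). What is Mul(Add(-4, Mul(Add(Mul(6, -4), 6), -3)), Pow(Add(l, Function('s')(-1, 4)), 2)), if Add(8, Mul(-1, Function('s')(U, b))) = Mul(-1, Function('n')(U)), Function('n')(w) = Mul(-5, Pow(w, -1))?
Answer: 7200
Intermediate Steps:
l = -1
Function('s')(U, b) = Add(8, Mul(-5, Pow(U, -1))) (Function('s')(U, b) = Add(8, Mul(-1, Mul(-1, Mul(-5, Pow(U, -1))))) = Add(8, Mul(-1, Mul(5, Pow(U, -1)))) = Add(8, Mul(-5, Pow(U, -1))))
Mul(Add(-4, Mul(Add(Mul(6, -4), 6), -3)), Pow(Add(l, Function('s')(-1, 4)), 2)) = Mul(Add(-4, Mul(Add(Mul(6, -4), 6), -3)), Pow(Add(-1, Add(8, Mul(-5, Pow(-1, -1)))), 2)) = Mul(Add(-4, Mul(Add(-24, 6), -3)), Pow(Add(-1, Add(8, Mul(-5, -1))), 2)) = Mul(Add(-4, Mul(-18, -3)), Pow(Add(-1, Add(8, 5)), 2)) = Mul(Add(-4, 54), Pow(Add(-1, 13), 2)) = Mul(50, Pow(12, 2)) = Mul(50, 144) = 7200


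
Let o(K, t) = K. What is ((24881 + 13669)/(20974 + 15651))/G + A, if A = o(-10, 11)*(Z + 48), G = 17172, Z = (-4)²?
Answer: -2683410943/4192830 ≈ -640.00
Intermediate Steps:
Z = 16
A = -640 (A = -10*(16 + 48) = -10*64 = -640)
((24881 + 13669)/(20974 + 15651))/G + A = ((24881 + 13669)/(20974 + 15651))/17172 - 640 = (38550/36625)*(1/17172) - 640 = (38550*(1/36625))*(1/17172) - 640 = (1542/1465)*(1/17172) - 640 = 257/4192830 - 640 = -2683410943/4192830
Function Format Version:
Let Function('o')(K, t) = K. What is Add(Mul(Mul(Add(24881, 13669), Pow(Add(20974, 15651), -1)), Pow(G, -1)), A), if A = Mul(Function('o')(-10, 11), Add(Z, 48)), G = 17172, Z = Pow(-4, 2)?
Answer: Rational(-2683410943, 4192830) ≈ -640.00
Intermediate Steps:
Z = 16
A = -640 (A = Mul(-10, Add(16, 48)) = Mul(-10, 64) = -640)
Add(Mul(Mul(Add(24881, 13669), Pow(Add(20974, 15651), -1)), Pow(G, -1)), A) = Add(Mul(Mul(Add(24881, 13669), Pow(Add(20974, 15651), -1)), Pow(17172, -1)), -640) = Add(Mul(Mul(38550, Pow(36625, -1)), Rational(1, 17172)), -640) = Add(Mul(Mul(38550, Rational(1, 36625)), Rational(1, 17172)), -640) = Add(Mul(Rational(1542, 1465), Rational(1, 17172)), -640) = Add(Rational(257, 4192830), -640) = Rational(-2683410943, 4192830)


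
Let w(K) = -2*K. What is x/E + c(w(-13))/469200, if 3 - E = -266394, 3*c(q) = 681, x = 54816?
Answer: 8593379773/41664490800 ≈ 0.20625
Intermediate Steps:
c(q) = 227 (c(q) = (1/3)*681 = 227)
E = 266397 (E = 3 - 1*(-266394) = 3 + 266394 = 266397)
x/E + c(w(-13))/469200 = 54816/266397 + 227/469200 = 54816*(1/266397) + 227*(1/469200) = 18272/88799 + 227/469200 = 8593379773/41664490800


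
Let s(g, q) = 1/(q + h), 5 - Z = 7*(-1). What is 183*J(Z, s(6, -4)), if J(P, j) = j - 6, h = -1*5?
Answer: -3355/3 ≈ -1118.3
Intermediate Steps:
Z = 12 (Z = 5 - 7*(-1) = 5 - 1*(-7) = 5 + 7 = 12)
h = -5
s(g, q) = 1/(-5 + q) (s(g, q) = 1/(q - 5) = 1/(-5 + q))
J(P, j) = -6 + j
183*J(Z, s(6, -4)) = 183*(-6 + 1/(-5 - 4)) = 183*(-6 + 1/(-9)) = 183*(-6 - ⅑) = 183*(-55/9) = -3355/3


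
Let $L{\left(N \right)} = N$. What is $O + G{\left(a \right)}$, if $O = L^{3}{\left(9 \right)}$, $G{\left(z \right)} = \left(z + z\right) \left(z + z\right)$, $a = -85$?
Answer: $29629$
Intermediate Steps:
$G{\left(z \right)} = 4 z^{2}$ ($G{\left(z \right)} = 2 z 2 z = 4 z^{2}$)
$O = 729$ ($O = 9^{3} = 729$)
$O + G{\left(a \right)} = 729 + 4 \left(-85\right)^{2} = 729 + 4 \cdot 7225 = 729 + 28900 = 29629$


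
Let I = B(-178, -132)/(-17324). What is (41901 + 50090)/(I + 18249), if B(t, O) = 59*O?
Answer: 398413021/79038366 ≈ 5.0408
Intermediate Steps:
I = 1947/4331 (I = (59*(-132))/(-17324) = -7788*(-1/17324) = 1947/4331 ≈ 0.44955)
(41901 + 50090)/(I + 18249) = (41901 + 50090)/(1947/4331 + 18249) = 91991/(79038366/4331) = 91991*(4331/79038366) = 398413021/79038366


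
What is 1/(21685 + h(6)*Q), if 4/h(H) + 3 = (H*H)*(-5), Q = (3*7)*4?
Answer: 61/1322673 ≈ 4.6119e-5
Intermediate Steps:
Q = 84 (Q = 21*4 = 84)
h(H) = 4/(-3 - 5*H²) (h(H) = 4/(-3 + (H*H)*(-5)) = 4/(-3 + H²*(-5)) = 4/(-3 - 5*H²))
1/(21685 + h(6)*Q) = 1/(21685 - 4/(3 + 5*6²)*84) = 1/(21685 - 4/(3 + 5*36)*84) = 1/(21685 - 4/(3 + 180)*84) = 1/(21685 - 4/183*84) = 1/(21685 - 112/61) = 1/(1322673/61) = 61/1322673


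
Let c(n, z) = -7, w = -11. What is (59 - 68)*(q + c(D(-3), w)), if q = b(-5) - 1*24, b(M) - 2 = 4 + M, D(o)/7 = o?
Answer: 270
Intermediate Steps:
D(o) = 7*o
b(M) = 6 + M (b(M) = 2 + (4 + M) = 6 + M)
q = -23 (q = (6 - 5) - 1*24 = 1 - 24 = -23)
(59 - 68)*(q + c(D(-3), w)) = (59 - 68)*(-23 - 7) = -9*(-30) = 270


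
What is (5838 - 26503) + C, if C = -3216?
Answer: -23881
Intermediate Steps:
(5838 - 26503) + C = (5838 - 26503) - 3216 = -20665 - 3216 = -23881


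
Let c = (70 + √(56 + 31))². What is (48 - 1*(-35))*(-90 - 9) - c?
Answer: -13204 - 140*√87 ≈ -14510.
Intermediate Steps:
c = (70 + √87)² ≈ 6292.8
(48 - 1*(-35))*(-90 - 9) - c = (48 - 1*(-35))*(-90 - 9) - (70 + √87)² = (48 + 35)*(-99) - (70 + √87)² = 83*(-99) - (70 + √87)² = -8217 - (70 + √87)²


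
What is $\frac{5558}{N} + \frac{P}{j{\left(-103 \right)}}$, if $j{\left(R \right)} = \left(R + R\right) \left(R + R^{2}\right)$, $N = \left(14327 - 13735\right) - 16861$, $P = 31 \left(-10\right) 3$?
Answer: $- \frac{117781309}{345195642} \approx -0.3412$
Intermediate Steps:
$P = -930$ ($P = \left(-310\right) 3 = -930$)
$N = -16269$ ($N = 592 - 16861 = -16269$)
$j{\left(R \right)} = 2 R \left(R + R^{2}\right)$
$\frac{5558}{N} + \frac{P}{j{\left(-103 \right)}} = \frac{5558}{-16269} - \frac{930}{2 \left(-103\right)^{2} \left(1 - 103\right)} = 5558 \left(- \frac{1}{16269}\right) - \frac{930}{2 \cdot 10609 \left(-102\right)} = - \frac{5558}{16269} - \frac{930}{-2164236} = - \frac{5558}{16269} - - \frac{155}{360706} = - \frac{5558}{16269} + \frac{155}{360706} = - \frac{117781309}{345195642}$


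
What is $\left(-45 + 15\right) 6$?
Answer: $-180$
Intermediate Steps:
$\left(-45 + 15\right) 6 = \left(-30\right) 6 = -180$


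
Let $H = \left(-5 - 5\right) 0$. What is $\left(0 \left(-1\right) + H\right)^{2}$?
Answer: $0$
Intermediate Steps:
$H = 0$ ($H = \left(-10\right) 0 = 0$)
$\left(0 \left(-1\right) + H\right)^{2} = \left(0 \left(-1\right) + 0\right)^{2} = \left(0 + 0\right)^{2} = 0^{2} = 0$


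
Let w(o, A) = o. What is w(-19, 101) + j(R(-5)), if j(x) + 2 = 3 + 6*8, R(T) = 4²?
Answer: 30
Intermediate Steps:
R(T) = 16
j(x) = 49 (j(x) = -2 + (3 + 6*8) = -2 + (3 + 48) = -2 + 51 = 49)
w(-19, 101) + j(R(-5)) = -19 + 49 = 30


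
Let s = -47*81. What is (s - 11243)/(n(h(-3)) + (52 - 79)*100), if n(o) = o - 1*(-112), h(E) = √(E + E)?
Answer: 778988/133955 + 301*I*√6/133955 ≈ 5.8153 + 0.0055041*I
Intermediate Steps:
h(E) = √2*√E (h(E) = √(2*E) = √2*√E)
n(o) = 112 + o (n(o) = o + 112 = 112 + o)
s = -3807
(s - 11243)/(n(h(-3)) + (52 - 79)*100) = (-3807 - 11243)/((112 + √2*√(-3)) + (52 - 79)*100) = -15050/((112 + √2*(I*√3)) - 27*100) = -15050/((112 + I*√6) - 2700) = -15050/(-2588 + I*√6)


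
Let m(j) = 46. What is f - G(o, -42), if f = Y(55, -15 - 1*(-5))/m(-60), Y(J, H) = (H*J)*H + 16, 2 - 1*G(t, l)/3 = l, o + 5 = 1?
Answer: -278/23 ≈ -12.087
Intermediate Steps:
o = -4 (o = -5 + 1 = -4)
G(t, l) = 6 - 3*l
Y(J, H) = 16 + J*H**2 (Y(J, H) = J*H**2 + 16 = 16 + J*H**2)
f = 2758/23 (f = (16 + 55*(-15 - 1*(-5))**2)/46 = (16 + 55*(-15 + 5)**2)*(1/46) = (16 + 55*(-10)**2)*(1/46) = (16 + 55*100)*(1/46) = (16 + 5500)*(1/46) = 5516*(1/46) = 2758/23 ≈ 119.91)
f - G(o, -42) = 2758/23 - (6 - 3*(-42)) = 2758/23 - (6 + 126) = 2758/23 - 1*132 = 2758/23 - 132 = -278/23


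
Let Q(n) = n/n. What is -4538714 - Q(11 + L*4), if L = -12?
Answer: -4538715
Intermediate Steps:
Q(n) = 1
-4538714 - Q(11 + L*4) = -4538714 - 1*1 = -4538714 - 1 = -4538715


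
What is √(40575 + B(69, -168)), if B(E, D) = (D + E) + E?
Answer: 3*√4505 ≈ 201.36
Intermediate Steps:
B(E, D) = D + 2*E
√(40575 + B(69, -168)) = √(40575 + (-168 + 2*69)) = √(40575 + (-168 + 138)) = √(40575 - 30) = √40545 = 3*√4505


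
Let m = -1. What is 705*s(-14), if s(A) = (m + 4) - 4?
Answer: -705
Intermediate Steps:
s(A) = -1 (s(A) = (-1 + 4) - 4 = 3 - 4 = -1)
705*s(-14) = 705*(-1) = -705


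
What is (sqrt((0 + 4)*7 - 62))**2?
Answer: -34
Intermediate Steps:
(sqrt((0 + 4)*7 - 62))**2 = (sqrt(4*7 - 62))**2 = (sqrt(28 - 62))**2 = (sqrt(-34))**2 = (I*sqrt(34))**2 = -34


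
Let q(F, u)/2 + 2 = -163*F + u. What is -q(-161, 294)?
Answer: -53070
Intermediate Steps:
q(F, u) = -4 - 326*F + 2*u (q(F, u) = -4 + 2*(-163*F + u) = -4 + 2*(u - 163*F) = -4 + (-326*F + 2*u) = -4 - 326*F + 2*u)
-q(-161, 294) = -(-4 - 326*(-161) + 2*294) = -(-4 + 52486 + 588) = -1*53070 = -53070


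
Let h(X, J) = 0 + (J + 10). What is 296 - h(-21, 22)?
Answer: 264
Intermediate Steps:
h(X, J) = 10 + J (h(X, J) = 0 + (10 + J) = 10 + J)
296 - h(-21, 22) = 296 - (10 + 22) = 296 - 1*32 = 296 - 32 = 264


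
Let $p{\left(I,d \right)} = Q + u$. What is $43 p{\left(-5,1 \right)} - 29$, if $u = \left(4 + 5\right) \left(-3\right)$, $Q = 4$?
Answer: $-1018$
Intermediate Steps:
$u = -27$ ($u = 9 \left(-3\right) = -27$)
$p{\left(I,d \right)} = -23$ ($p{\left(I,d \right)} = 4 - 27 = -23$)
$43 p{\left(-5,1 \right)} - 29 = 43 \left(-23\right) - 29 = -989 - 29 = -1018$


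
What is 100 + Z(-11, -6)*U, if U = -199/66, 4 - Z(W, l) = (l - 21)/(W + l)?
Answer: 104041/1122 ≈ 92.728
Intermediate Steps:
Z(W, l) = 4 - (-21 + l)/(W + l) (Z(W, l) = 4 - (l - 21)/(W + l) = 4 - (-21 + l)/(W + l))
U = -199/66 (U = -199*1/66 = -199/66 ≈ -3.0152)
100 + Z(-11, -6)*U = 100 + ((21 + 3*(-6) + 4*(-11))/(-11 - 6))*(-199/66) = 100 + ((21 - 18 - 44)/(-17))*(-199/66) = 100 - 1/17*(-41)*(-199/66) = 100 + (41/17)*(-199/66) = 100 - 8159/1122 = 104041/1122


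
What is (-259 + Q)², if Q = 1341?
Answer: 1170724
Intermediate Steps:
(-259 + Q)² = (-259 + 1341)² = 1082² = 1170724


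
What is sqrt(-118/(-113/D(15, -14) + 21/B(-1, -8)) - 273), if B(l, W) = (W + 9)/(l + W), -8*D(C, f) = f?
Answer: I*sqrt(34346179)/355 ≈ 16.509*I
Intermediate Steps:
D(C, f) = -f/8
B(l, W) = (9 + W)/(W + l)
sqrt(-118/(-113/D(15, -14) + 21/B(-1, -8)) - 273) = sqrt(-118/(-113/((-1/8*(-14))) + 21/(((9 - 8)/(-8 - 1)))) - 273) = sqrt(-118/(-113/7/4 + 21/((1/(-9)))) - 273) = sqrt(-118/(-113*4/7 + 21/((-1/9*1))) - 273) = sqrt(-118/(-452/7 + 21/(-1/9)) - 273) = sqrt(-118/(-452/7 + 21*(-9)) - 273) = sqrt(-118/(-452/7 - 189) - 273) = sqrt(-118/(-1775/7) - 273) = sqrt(-118*(-7/1775) - 273) = sqrt(826/1775 - 273) = sqrt(-483749/1775) = I*sqrt(34346179)/355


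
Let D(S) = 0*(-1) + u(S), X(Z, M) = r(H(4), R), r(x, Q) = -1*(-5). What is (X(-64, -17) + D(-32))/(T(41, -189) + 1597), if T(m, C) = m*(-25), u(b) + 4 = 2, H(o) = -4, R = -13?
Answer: 3/572 ≈ 0.0052448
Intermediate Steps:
u(b) = -2 (u(b) = -4 + 2 = -2)
r(x, Q) = 5
T(m, C) = -25*m
X(Z, M) = 5
D(S) = -2 (D(S) = 0*(-1) - 2 = 0 - 2 = -2)
(X(-64, -17) + D(-32))/(T(41, -189) + 1597) = (5 - 2)/(-25*41 + 1597) = 3/(-1025 + 1597) = 3/572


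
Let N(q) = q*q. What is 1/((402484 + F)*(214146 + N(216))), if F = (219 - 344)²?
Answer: 1/109043663418 ≈ 9.1706e-12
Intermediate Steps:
F = 15625 (F = (-125)² = 15625)
N(q) = q²
1/((402484 + F)*(214146 + N(216))) = 1/((402484 + 15625)*(214146 + 216²)) = 1/(418109*(214146 + 46656)) = 1/(418109*260802) = 1/109043663418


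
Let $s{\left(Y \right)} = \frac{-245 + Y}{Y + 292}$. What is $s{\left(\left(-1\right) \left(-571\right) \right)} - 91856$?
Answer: $- \frac{79271402}{863} \approx -91856.0$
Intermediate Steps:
$s{\left(Y \right)} = \frac{-245 + Y}{292 + Y}$
$s{\left(\left(-1\right) \left(-571\right) \right)} - 91856 = \frac{-245 - -571}{292 - -571} - 91856 = \frac{-245 + 571}{292 + 571} - 91856 = \frac{1}{863} \cdot 326 - 91856 = \frac{326}{863} - 91856 = - \frac{79271402}{863}$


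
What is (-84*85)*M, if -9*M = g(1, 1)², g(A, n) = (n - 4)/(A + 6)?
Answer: 1020/7 ≈ 145.71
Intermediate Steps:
g(A, n) = (-4 + n)/(6 + A)
M = -1/49 (M = -(-4 + 1)²/(6 + 1)²/9 = -(-3/7)²/9 = -⅑*9/49 = -1/49 ≈ -0.020408)
(-84*85)*M = -84*85*(-1/49) = -7140*(-1/49) = 1020/7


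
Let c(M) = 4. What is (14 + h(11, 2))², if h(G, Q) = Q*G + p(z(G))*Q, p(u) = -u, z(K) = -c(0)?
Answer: 1936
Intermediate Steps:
z(K) = -4 (z(K) = -1*4 = -4)
h(G, Q) = 4*Q + G*Q (h(G, Q) = Q*G + (-1*(-4))*Q = G*Q + 4*Q = 4*Q + G*Q)
(14 + h(11, 2))² = (14 + 2*(4 + 11))² = (14 + 2*15)² = (14 + 30)² = 44² = 1936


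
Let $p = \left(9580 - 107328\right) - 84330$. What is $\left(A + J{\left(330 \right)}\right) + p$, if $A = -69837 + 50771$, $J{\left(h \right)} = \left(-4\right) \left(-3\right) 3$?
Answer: $-201108$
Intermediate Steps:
$J{\left(h \right)} = 36$ ($J{\left(h \right)} = 12 \cdot 3 = 36$)
$A = -19066$
$p = -182078$ ($p = -97748 - 84330 = -182078$)
$\left(A + J{\left(330 \right)}\right) + p = \left(-19066 + 36\right) - 182078 = -19030 - 182078 = -201108$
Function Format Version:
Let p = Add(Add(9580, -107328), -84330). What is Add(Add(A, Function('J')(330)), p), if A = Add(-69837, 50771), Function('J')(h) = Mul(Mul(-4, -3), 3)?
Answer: -201108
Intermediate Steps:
Function('J')(h) = 36 (Function('J')(h) = Mul(12, 3) = 36)
A = -19066
p = -182078 (p = Add(-97748, -84330) = -182078)
Add(Add(A, Function('J')(330)), p) = Add(Add(-19066, 36), -182078) = Add(-19030, -182078) = -201108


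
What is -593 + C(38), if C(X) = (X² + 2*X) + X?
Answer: 965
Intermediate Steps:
C(X) = X² + 3*X
-593 + C(38) = -593 + 38*(3 + 38) = -593 + 38*41 = -593 + 1558 = 965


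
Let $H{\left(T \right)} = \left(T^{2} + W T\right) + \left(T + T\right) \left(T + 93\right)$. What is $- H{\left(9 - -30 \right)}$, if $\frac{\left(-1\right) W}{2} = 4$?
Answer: $-11505$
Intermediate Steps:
$W = -8$ ($W = \left(-2\right) 4 = -8$)
$H{\left(T \right)} = T^{2} - 8 T + 2 T \left(93 + T\right)$ ($H{\left(T \right)} = \left(T^{2} - 8 T\right) + \left(T + T\right) \left(T + 93\right) = \left(T^{2} - 8 T\right) + 2 T \left(93 + T\right) = T^{2} - 8 T + 2 T \left(93 + T\right)$)
$- H{\left(9 - -30 \right)} = - \left(9 - -30\right) \left(178 + 3 \left(9 - -30\right)\right) = - \left(9 + 30\right) \left(178 + 3 \left(9 + 30\right)\right) = - 39 \left(178 + 3 \cdot 39\right) = - 39 \left(178 + 117\right) = - 39 \cdot 295 = \left(-1\right) 11505 = -11505$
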